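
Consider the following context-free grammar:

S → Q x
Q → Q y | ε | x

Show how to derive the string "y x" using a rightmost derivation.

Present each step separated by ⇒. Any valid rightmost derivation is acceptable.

S ⇒ Q x ⇒ Q y x ⇒ y x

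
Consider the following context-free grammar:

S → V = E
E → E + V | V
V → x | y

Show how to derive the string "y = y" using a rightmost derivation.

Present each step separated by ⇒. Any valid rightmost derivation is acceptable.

S ⇒ V = E ⇒ V = V ⇒ V = y ⇒ y = y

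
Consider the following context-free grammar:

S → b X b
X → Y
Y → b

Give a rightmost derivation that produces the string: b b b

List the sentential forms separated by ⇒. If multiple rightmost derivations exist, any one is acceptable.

S ⇒ b X b ⇒ b Y b ⇒ b b b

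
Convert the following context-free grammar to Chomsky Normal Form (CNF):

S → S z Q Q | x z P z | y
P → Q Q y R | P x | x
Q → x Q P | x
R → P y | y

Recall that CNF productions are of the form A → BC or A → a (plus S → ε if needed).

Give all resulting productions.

TZ → z; TX → x; S → y; TY → y; P → x; Q → x; R → y; S → S X0; X0 → TZ X1; X1 → Q Q; S → TX X2; X2 → TZ X3; X3 → P TZ; P → Q X4; X4 → Q X5; X5 → TY R; P → P TX; Q → TX X6; X6 → Q P; R → P TY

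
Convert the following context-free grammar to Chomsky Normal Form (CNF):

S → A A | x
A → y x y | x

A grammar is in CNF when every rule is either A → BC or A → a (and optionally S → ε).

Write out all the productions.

S → x; TY → y; TX → x; A → x; S → A A; A → TY X0; X0 → TX TY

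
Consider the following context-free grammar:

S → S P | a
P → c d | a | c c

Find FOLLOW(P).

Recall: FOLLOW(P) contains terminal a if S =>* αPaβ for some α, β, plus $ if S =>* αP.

We compute FOLLOW(P) using the standard algorithm.
FOLLOW(S) starts with {$}.
FIRST(P) = {a, c}
FIRST(S) = {a}
FOLLOW(P) = {$, a, c}
FOLLOW(S) = {$, a, c}
Therefore, FOLLOW(P) = {$, a, c}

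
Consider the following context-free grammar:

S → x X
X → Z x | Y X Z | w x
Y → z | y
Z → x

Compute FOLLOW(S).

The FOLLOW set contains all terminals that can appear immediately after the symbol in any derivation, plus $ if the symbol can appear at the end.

We compute FOLLOW(S) using the standard algorithm.
FOLLOW(S) starts with {$}.
FIRST(S) = {x}
FIRST(X) = {w, x, y, z}
FIRST(Y) = {y, z}
FIRST(Z) = {x}
FOLLOW(S) = {$}
FOLLOW(X) = {$, x}
FOLLOW(Y) = {w, x, y, z}
FOLLOW(Z) = {$, x}
Therefore, FOLLOW(S) = {$}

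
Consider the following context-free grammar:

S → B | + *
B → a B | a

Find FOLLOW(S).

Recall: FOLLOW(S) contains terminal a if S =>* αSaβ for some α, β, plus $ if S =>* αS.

We compute FOLLOW(S) using the standard algorithm.
FOLLOW(S) starts with {$}.
FIRST(B) = {a}
FIRST(S) = {+, a}
FOLLOW(B) = {$}
FOLLOW(S) = {$}
Therefore, FOLLOW(S) = {$}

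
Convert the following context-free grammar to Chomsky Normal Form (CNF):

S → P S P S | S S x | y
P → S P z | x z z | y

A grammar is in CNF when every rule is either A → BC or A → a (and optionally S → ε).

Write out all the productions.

TX → x; S → y; TZ → z; P → y; S → P X0; X0 → S X1; X1 → P S; S → S X2; X2 → S TX; P → S X3; X3 → P TZ; P → TX X4; X4 → TZ TZ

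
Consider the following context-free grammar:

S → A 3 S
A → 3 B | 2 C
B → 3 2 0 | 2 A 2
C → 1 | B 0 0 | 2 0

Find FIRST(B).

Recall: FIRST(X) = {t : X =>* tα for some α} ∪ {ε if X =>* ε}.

We compute FIRST(B) using the standard algorithm.
FIRST(A) = {2, 3}
FIRST(B) = {2, 3}
FIRST(C) = {1, 2, 3}
FIRST(S) = {2, 3}
Therefore, FIRST(B) = {2, 3}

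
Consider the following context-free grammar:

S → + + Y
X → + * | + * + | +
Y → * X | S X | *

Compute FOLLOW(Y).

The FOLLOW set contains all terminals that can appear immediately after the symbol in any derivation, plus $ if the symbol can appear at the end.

We compute FOLLOW(Y) using the standard algorithm.
FOLLOW(S) starts with {$}.
FIRST(S) = {+}
FIRST(X) = {+}
FIRST(Y) = {*, +}
FOLLOW(S) = {$, +}
FOLLOW(X) = {$, +}
FOLLOW(Y) = {$, +}
Therefore, FOLLOW(Y) = {$, +}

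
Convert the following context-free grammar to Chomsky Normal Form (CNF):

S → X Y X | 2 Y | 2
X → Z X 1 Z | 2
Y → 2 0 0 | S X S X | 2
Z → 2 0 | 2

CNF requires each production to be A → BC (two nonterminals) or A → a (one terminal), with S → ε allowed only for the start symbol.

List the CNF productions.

T2 → 2; S → 2; T1 → 1; X → 2; T0 → 0; Y → 2; Z → 2; S → X X0; X0 → Y X; S → T2 Y; X → Z X1; X1 → X X2; X2 → T1 Z; Y → T2 X3; X3 → T0 T0; Y → S X4; X4 → X X5; X5 → S X; Z → T2 T0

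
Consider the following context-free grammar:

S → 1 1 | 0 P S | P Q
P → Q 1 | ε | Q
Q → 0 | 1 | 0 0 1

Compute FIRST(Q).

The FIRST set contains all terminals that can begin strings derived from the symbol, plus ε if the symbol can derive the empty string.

We compute FIRST(Q) using the standard algorithm.
FIRST(P) = {0, 1, ε}
FIRST(Q) = {0, 1}
FIRST(S) = {0, 1}
Therefore, FIRST(Q) = {0, 1}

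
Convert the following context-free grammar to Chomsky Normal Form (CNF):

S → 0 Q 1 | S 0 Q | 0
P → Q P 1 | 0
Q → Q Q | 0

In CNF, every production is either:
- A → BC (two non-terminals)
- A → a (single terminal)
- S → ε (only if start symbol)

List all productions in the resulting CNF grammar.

T0 → 0; T1 → 1; S → 0; P → 0; Q → 0; S → T0 X0; X0 → Q T1; S → S X1; X1 → T0 Q; P → Q X2; X2 → P T1; Q → Q Q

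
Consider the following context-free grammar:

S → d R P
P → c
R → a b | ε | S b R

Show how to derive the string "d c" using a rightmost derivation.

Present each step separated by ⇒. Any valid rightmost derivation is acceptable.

S ⇒ d R P ⇒ d R c ⇒ d c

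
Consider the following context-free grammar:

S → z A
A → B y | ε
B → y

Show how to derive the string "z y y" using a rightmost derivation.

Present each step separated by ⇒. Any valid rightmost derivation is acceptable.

S ⇒ z A ⇒ z B y ⇒ z y y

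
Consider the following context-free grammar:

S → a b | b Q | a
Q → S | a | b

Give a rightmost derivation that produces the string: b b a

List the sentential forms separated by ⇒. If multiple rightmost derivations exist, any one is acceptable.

S ⇒ b Q ⇒ b S ⇒ b b Q ⇒ b b a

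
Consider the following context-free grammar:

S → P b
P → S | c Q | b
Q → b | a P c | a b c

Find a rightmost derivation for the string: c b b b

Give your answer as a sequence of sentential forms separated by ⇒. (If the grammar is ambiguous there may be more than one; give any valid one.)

S ⇒ P b ⇒ S b ⇒ P b b ⇒ c Q b b ⇒ c b b b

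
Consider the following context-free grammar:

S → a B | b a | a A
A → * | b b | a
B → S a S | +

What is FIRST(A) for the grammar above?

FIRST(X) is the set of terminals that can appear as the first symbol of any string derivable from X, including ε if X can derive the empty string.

We compute FIRST(A) using the standard algorithm.
FIRST(A) = {*, a, b}
FIRST(B) = {+, a, b}
FIRST(S) = {a, b}
Therefore, FIRST(A) = {*, a, b}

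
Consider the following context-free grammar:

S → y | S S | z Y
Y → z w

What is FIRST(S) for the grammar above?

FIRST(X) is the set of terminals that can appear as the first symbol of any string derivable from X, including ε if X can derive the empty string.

We compute FIRST(S) using the standard algorithm.
FIRST(S) = {y, z}
FIRST(Y) = {z}
Therefore, FIRST(S) = {y, z}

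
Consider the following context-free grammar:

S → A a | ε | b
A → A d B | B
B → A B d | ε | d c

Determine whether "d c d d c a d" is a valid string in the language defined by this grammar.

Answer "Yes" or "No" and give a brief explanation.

No - no valid derivation exists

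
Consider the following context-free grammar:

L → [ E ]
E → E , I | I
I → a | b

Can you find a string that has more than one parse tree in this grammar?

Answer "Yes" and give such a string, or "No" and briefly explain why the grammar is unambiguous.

No - the grammar is unambiguous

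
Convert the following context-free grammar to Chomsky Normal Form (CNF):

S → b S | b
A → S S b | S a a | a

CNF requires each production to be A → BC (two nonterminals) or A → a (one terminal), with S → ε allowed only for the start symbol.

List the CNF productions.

TB → b; S → b; TA → a; A → a; S → TB S; A → S X0; X0 → S TB; A → S X1; X1 → TA TA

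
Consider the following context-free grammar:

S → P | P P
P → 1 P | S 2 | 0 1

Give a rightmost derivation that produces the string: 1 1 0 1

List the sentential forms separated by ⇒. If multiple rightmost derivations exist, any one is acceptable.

S ⇒ P ⇒ 1 P ⇒ 1 1 P ⇒ 1 1 0 1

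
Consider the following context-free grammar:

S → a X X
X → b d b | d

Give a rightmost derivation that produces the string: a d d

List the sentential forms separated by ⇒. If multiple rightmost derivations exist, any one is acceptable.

S ⇒ a X X ⇒ a X d ⇒ a d d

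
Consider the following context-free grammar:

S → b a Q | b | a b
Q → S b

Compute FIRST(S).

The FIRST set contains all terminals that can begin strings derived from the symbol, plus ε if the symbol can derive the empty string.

We compute FIRST(S) using the standard algorithm.
FIRST(Q) = {a, b}
FIRST(S) = {a, b}
Therefore, FIRST(S) = {a, b}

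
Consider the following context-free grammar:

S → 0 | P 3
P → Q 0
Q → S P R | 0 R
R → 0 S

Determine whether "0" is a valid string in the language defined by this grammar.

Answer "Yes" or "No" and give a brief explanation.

Yes - a valid derivation exists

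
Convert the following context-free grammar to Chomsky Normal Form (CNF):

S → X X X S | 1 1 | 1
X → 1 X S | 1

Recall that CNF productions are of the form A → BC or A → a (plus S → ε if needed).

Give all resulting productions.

T1 → 1; S → 1; X → 1; S → X X0; X0 → X X1; X1 → X S; S → T1 T1; X → T1 X2; X2 → X S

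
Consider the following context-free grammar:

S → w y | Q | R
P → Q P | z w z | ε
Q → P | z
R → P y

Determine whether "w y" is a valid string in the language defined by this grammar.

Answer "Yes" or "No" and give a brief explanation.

Yes - a valid derivation exists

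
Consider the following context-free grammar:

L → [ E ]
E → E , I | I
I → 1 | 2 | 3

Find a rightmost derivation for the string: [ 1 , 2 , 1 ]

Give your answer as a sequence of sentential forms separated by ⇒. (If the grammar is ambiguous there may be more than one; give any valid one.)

L ⇒ [ E ] ⇒ [ E , I ] ⇒ [ E , 1 ] ⇒ [ E , I , 1 ] ⇒ [ E , 2 , 1 ] ⇒ [ I , 2 , 1 ] ⇒ [ 1 , 2 , 1 ]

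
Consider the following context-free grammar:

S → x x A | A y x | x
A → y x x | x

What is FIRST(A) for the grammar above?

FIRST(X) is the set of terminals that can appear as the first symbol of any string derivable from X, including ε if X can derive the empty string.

We compute FIRST(A) using the standard algorithm.
FIRST(A) = {x, y}
FIRST(S) = {x, y}
Therefore, FIRST(A) = {x, y}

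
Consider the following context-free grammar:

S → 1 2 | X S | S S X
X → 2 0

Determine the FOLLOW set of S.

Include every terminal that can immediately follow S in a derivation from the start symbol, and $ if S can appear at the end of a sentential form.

We compute FOLLOW(S) using the standard algorithm.
FOLLOW(S) starts with {$}.
FIRST(S) = {1, 2}
FIRST(X) = {2}
FOLLOW(S) = {$, 1, 2}
FOLLOW(X) = {$, 1, 2}
Therefore, FOLLOW(S) = {$, 1, 2}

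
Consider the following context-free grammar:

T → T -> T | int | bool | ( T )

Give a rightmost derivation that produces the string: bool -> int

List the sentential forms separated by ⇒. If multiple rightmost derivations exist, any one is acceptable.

T ⇒ T -> T ⇒ T -> int ⇒ bool -> int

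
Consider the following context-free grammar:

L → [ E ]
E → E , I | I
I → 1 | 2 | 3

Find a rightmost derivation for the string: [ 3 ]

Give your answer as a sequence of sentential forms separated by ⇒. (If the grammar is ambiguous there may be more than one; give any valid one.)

L ⇒ [ E ] ⇒ [ I ] ⇒ [ 3 ]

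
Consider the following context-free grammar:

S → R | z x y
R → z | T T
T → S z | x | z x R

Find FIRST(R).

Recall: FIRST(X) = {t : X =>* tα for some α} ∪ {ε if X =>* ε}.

We compute FIRST(R) using the standard algorithm.
FIRST(R) = {x, z}
FIRST(S) = {x, z}
FIRST(T) = {x, z}
Therefore, FIRST(R) = {x, z}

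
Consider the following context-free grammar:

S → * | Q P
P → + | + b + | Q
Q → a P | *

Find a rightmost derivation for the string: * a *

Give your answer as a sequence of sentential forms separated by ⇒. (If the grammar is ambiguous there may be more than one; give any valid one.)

S ⇒ Q P ⇒ Q Q ⇒ Q a P ⇒ Q a Q ⇒ Q a * ⇒ * a *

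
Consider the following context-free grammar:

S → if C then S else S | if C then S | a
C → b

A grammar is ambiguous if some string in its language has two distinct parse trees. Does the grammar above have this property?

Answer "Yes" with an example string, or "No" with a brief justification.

Yes - the string 'if b then if b then a else a' has two distinct parse trees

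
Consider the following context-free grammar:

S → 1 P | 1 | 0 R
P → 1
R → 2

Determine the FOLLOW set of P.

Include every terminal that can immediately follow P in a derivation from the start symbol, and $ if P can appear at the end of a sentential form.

We compute FOLLOW(P) using the standard algorithm.
FOLLOW(S) starts with {$}.
FIRST(P) = {1}
FIRST(R) = {2}
FIRST(S) = {0, 1}
FOLLOW(P) = {$}
FOLLOW(R) = {$}
FOLLOW(S) = {$}
Therefore, FOLLOW(P) = {$}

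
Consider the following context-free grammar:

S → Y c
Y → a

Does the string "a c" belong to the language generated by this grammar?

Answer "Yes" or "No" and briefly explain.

Yes - a valid derivation exists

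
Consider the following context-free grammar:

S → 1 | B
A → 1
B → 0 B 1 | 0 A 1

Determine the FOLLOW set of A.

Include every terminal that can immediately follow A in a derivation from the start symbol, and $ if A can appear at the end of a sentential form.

We compute FOLLOW(A) using the standard algorithm.
FOLLOW(S) starts with {$}.
FIRST(A) = {1}
FIRST(B) = {0}
FIRST(S) = {0, 1}
FOLLOW(A) = {1}
FOLLOW(B) = {$, 1}
FOLLOW(S) = {$}
Therefore, FOLLOW(A) = {1}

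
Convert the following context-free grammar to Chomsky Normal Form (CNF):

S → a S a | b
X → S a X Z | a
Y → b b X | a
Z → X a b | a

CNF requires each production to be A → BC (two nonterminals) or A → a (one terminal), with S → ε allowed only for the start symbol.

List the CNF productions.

TA → a; S → b; X → a; TB → b; Y → a; Z → a; S → TA X0; X0 → S TA; X → S X1; X1 → TA X2; X2 → X Z; Y → TB X3; X3 → TB X; Z → X X4; X4 → TA TB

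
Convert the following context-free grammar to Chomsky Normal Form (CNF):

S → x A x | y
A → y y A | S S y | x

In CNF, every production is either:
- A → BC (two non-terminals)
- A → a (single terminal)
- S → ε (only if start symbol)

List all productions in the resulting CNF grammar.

TX → x; S → y; TY → y; A → x; S → TX X0; X0 → A TX; A → TY X1; X1 → TY A; A → S X2; X2 → S TY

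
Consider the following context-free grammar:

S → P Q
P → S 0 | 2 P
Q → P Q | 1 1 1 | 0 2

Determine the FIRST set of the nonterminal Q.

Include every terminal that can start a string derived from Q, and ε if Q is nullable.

We compute FIRST(Q) using the standard algorithm.
FIRST(P) = {2}
FIRST(Q) = {0, 1, 2}
FIRST(S) = {2}
Therefore, FIRST(Q) = {0, 1, 2}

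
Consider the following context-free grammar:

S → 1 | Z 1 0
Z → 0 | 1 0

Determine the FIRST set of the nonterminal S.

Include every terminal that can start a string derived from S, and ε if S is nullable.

We compute FIRST(S) using the standard algorithm.
FIRST(S) = {0, 1}
FIRST(Z) = {0, 1}
Therefore, FIRST(S) = {0, 1}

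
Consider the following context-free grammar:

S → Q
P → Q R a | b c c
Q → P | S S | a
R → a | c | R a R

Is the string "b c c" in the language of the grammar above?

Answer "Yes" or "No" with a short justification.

Yes - a valid derivation exists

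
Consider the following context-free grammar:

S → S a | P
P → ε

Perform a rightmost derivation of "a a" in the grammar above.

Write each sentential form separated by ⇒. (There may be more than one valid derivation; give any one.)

S ⇒ S a ⇒ S a a ⇒ P a a ⇒ a a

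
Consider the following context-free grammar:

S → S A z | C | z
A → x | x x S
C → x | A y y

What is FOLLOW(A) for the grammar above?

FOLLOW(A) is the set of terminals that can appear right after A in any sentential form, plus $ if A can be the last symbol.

We compute FOLLOW(A) using the standard algorithm.
FOLLOW(S) starts with {$}.
FIRST(A) = {x}
FIRST(C) = {x}
FIRST(S) = {x, z}
FOLLOW(A) = {y, z}
FOLLOW(C) = {$, x, y, z}
FOLLOW(S) = {$, x, y, z}
Therefore, FOLLOW(A) = {y, z}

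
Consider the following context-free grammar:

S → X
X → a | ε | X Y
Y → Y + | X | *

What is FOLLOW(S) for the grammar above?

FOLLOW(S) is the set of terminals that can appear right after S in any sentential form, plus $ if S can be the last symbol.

We compute FOLLOW(S) using the standard algorithm.
FOLLOW(S) starts with {$}.
FIRST(S) = {*, +, a, ε}
FIRST(X) = {*, +, a, ε}
FIRST(Y) = {*, +, a, ε}
FOLLOW(S) = {$}
FOLLOW(X) = {$, *, +, a}
FOLLOW(Y) = {$, *, +, a}
Therefore, FOLLOW(S) = {$}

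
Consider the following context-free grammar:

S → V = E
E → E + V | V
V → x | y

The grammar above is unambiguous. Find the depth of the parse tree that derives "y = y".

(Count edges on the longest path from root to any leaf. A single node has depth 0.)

3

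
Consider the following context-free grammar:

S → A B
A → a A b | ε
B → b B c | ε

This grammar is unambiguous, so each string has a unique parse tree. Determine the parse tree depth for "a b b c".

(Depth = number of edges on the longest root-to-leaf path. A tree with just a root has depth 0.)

3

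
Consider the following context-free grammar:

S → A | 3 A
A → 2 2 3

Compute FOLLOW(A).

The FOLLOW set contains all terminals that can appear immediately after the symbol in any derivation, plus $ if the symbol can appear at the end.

We compute FOLLOW(A) using the standard algorithm.
FOLLOW(S) starts with {$}.
FIRST(A) = {2}
FIRST(S) = {2, 3}
FOLLOW(A) = {$}
FOLLOW(S) = {$}
Therefore, FOLLOW(A) = {$}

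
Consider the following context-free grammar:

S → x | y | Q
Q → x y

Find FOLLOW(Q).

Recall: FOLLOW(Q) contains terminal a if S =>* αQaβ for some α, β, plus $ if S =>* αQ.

We compute FOLLOW(Q) using the standard algorithm.
FOLLOW(S) starts with {$}.
FIRST(Q) = {x}
FIRST(S) = {x, y}
FOLLOW(Q) = {$}
FOLLOW(S) = {$}
Therefore, FOLLOW(Q) = {$}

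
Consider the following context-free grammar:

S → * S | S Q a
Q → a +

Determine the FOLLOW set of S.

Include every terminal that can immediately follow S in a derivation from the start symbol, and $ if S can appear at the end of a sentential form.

We compute FOLLOW(S) using the standard algorithm.
FOLLOW(S) starts with {$}.
FIRST(Q) = {a}
FIRST(S) = {*}
FOLLOW(Q) = {a}
FOLLOW(S) = {$, a}
Therefore, FOLLOW(S) = {$, a}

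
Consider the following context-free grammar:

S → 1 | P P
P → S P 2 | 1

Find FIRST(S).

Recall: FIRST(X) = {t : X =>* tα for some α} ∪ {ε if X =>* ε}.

We compute FIRST(S) using the standard algorithm.
FIRST(P) = {1}
FIRST(S) = {1}
Therefore, FIRST(S) = {1}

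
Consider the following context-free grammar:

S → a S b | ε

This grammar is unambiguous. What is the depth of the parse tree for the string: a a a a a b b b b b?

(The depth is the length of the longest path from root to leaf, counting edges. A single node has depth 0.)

6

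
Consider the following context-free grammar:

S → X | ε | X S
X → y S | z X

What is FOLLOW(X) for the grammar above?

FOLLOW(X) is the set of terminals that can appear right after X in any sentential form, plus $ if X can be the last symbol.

We compute FOLLOW(X) using the standard algorithm.
FOLLOW(S) starts with {$}.
FIRST(S) = {y, z, ε}
FIRST(X) = {y, z}
FOLLOW(S) = {$, y, z}
FOLLOW(X) = {$, y, z}
Therefore, FOLLOW(X) = {$, y, z}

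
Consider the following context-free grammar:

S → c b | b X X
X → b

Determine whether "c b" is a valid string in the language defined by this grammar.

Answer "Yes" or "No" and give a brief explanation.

Yes - a valid derivation exists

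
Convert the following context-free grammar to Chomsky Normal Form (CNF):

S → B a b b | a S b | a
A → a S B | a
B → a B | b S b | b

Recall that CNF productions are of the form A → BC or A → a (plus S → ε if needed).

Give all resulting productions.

TA → a; TB → b; S → a; A → a; B → b; S → B X0; X0 → TA X1; X1 → TB TB; S → TA X2; X2 → S TB; A → TA X3; X3 → S B; B → TA B; B → TB X4; X4 → S TB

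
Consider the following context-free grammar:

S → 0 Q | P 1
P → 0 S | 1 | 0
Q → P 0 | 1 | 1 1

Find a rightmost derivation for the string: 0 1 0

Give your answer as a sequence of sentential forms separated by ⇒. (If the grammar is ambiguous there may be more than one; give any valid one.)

S ⇒ 0 Q ⇒ 0 P 0 ⇒ 0 1 0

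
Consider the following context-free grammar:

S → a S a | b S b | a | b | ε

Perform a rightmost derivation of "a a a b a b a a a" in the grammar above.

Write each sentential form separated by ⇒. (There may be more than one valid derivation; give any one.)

S ⇒ a S a ⇒ a a S a a ⇒ a a a S a a a ⇒ a a a b S b a a a ⇒ a a a b a b a a a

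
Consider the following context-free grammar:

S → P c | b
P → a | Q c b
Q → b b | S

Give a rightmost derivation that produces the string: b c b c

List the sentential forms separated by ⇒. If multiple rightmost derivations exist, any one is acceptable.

S ⇒ P c ⇒ Q c b c ⇒ S c b c ⇒ b c b c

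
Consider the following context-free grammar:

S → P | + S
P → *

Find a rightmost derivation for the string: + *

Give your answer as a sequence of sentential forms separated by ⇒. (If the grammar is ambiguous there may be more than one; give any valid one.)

S ⇒ + S ⇒ + P ⇒ + *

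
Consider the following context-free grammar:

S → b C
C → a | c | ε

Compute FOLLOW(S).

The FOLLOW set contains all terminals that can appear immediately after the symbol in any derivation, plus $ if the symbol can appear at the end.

We compute FOLLOW(S) using the standard algorithm.
FOLLOW(S) starts with {$}.
FIRST(C) = {a, c, ε}
FIRST(S) = {b}
FOLLOW(C) = {$}
FOLLOW(S) = {$}
Therefore, FOLLOW(S) = {$}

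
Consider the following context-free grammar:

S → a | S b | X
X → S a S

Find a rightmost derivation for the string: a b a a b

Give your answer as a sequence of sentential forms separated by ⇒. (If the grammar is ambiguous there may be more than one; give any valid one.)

S ⇒ S b ⇒ X b ⇒ S a S b ⇒ S a a b ⇒ S b a a b ⇒ a b a a b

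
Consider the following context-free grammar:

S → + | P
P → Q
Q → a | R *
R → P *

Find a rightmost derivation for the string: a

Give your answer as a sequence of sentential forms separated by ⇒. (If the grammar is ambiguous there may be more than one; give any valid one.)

S ⇒ P ⇒ Q ⇒ a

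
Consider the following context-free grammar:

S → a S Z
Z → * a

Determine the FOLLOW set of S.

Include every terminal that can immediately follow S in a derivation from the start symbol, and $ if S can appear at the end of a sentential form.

We compute FOLLOW(S) using the standard algorithm.
FOLLOW(S) starts with {$}.
FIRST(S) = {a}
FIRST(Z) = {*}
FOLLOW(S) = {$, *}
FOLLOW(Z) = {$, *}
Therefore, FOLLOW(S) = {$, *}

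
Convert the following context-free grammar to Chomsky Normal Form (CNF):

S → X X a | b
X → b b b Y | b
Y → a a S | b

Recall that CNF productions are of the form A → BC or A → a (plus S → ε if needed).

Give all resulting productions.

TA → a; S → b; TB → b; X → b; Y → b; S → X X0; X0 → X TA; X → TB X1; X1 → TB X2; X2 → TB Y; Y → TA X3; X3 → TA S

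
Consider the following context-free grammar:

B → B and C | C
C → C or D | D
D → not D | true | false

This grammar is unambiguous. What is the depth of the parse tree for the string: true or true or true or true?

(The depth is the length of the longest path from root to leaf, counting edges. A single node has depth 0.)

6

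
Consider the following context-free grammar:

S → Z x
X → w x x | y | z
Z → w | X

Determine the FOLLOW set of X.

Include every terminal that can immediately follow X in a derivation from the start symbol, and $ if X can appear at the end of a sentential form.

We compute FOLLOW(X) using the standard algorithm.
FOLLOW(S) starts with {$}.
FIRST(S) = {w, y, z}
FIRST(X) = {w, y, z}
FIRST(Z) = {w, y, z}
FOLLOW(S) = {$}
FOLLOW(X) = {x}
FOLLOW(Z) = {x}
Therefore, FOLLOW(X) = {x}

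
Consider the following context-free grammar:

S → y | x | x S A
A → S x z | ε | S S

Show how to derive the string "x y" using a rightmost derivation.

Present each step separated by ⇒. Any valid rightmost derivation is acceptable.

S ⇒ x S A ⇒ x S ⇒ x y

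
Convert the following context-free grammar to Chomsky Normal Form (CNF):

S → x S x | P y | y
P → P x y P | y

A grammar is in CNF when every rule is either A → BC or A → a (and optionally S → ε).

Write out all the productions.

TX → x; TY → y; S → y; P → y; S → TX X0; X0 → S TX; S → P TY; P → P X1; X1 → TX X2; X2 → TY P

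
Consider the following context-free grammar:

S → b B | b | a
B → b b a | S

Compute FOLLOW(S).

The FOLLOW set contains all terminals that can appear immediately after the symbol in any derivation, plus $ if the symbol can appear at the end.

We compute FOLLOW(S) using the standard algorithm.
FOLLOW(S) starts with {$}.
FIRST(B) = {a, b}
FIRST(S) = {a, b}
FOLLOW(B) = {$}
FOLLOW(S) = {$}
Therefore, FOLLOW(S) = {$}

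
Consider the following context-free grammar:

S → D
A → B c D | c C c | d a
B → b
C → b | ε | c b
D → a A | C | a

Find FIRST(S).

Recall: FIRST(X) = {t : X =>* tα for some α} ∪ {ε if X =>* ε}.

We compute FIRST(S) using the standard algorithm.
FIRST(A) = {b, c, d}
FIRST(B) = {b}
FIRST(C) = {b, c, ε}
FIRST(D) = {a, b, c, ε}
FIRST(S) = {a, b, c, ε}
Therefore, FIRST(S) = {a, b, c, ε}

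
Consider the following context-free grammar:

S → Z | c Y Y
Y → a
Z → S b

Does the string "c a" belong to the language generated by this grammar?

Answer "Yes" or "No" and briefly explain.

No - no valid derivation exists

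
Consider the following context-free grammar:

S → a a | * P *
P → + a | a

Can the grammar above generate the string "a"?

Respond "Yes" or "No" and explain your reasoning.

No - no valid derivation exists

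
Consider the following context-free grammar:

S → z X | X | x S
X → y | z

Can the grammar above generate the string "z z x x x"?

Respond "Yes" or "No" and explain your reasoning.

No - no valid derivation exists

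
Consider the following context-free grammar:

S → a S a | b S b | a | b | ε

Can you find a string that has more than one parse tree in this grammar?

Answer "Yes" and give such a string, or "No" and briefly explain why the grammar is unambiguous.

No - the grammar is unambiguous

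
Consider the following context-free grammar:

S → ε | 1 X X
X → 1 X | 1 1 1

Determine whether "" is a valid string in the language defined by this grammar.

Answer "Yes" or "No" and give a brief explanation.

Yes - a valid derivation exists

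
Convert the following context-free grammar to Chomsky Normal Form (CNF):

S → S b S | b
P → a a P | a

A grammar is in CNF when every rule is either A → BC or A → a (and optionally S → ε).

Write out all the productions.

TB → b; S → b; TA → a; P → a; S → S X0; X0 → TB S; P → TA X1; X1 → TA P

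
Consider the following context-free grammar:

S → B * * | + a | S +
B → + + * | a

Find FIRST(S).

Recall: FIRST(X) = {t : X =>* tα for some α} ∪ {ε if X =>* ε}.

We compute FIRST(S) using the standard algorithm.
FIRST(B) = {+, a}
FIRST(S) = {+, a}
Therefore, FIRST(S) = {+, a}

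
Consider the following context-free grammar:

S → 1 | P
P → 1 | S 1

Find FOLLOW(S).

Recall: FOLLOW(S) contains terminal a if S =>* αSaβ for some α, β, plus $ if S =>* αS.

We compute FOLLOW(S) using the standard algorithm.
FOLLOW(S) starts with {$}.
FIRST(P) = {1}
FIRST(S) = {1}
FOLLOW(P) = {$, 1}
FOLLOW(S) = {$, 1}
Therefore, FOLLOW(S) = {$, 1}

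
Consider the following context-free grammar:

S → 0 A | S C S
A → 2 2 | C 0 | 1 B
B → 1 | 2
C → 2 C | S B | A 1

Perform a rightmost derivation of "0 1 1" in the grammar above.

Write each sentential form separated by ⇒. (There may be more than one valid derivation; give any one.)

S ⇒ 0 A ⇒ 0 1 B ⇒ 0 1 1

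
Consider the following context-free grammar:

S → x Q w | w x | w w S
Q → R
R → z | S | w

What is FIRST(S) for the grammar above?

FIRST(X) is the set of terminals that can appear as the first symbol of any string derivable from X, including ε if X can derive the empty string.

We compute FIRST(S) using the standard algorithm.
FIRST(Q) = {w, x, z}
FIRST(R) = {w, x, z}
FIRST(S) = {w, x}
Therefore, FIRST(S) = {w, x}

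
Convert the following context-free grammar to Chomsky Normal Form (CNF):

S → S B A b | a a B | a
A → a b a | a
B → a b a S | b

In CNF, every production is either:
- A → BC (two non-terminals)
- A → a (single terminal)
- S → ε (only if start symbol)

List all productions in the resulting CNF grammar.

TB → b; TA → a; S → a; A → a; B → b; S → S X0; X0 → B X1; X1 → A TB; S → TA X2; X2 → TA B; A → TA X3; X3 → TB TA; B → TA X4; X4 → TB X5; X5 → TA S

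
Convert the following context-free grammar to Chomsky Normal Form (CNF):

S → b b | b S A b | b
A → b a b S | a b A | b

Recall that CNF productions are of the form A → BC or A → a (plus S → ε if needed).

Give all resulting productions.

TB → b; S → b; TA → a; A → b; S → TB TB; S → TB X0; X0 → S X1; X1 → A TB; A → TB X2; X2 → TA X3; X3 → TB S; A → TA X4; X4 → TB A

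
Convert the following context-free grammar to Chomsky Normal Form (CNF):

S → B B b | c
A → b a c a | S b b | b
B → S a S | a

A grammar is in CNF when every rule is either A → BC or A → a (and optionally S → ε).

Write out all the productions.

TB → b; S → c; TA → a; TC → c; A → b; B → a; S → B X0; X0 → B TB; A → TB X1; X1 → TA X2; X2 → TC TA; A → S X3; X3 → TB TB; B → S X4; X4 → TA S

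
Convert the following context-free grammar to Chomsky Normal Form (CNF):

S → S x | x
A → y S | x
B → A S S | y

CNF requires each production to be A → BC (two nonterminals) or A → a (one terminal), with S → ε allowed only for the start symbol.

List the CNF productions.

TX → x; S → x; TY → y; A → x; B → y; S → S TX; A → TY S; B → A X0; X0 → S S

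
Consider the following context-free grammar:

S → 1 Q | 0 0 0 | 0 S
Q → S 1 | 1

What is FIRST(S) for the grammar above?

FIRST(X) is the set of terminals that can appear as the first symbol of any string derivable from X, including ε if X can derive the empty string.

We compute FIRST(S) using the standard algorithm.
FIRST(Q) = {0, 1}
FIRST(S) = {0, 1}
Therefore, FIRST(S) = {0, 1}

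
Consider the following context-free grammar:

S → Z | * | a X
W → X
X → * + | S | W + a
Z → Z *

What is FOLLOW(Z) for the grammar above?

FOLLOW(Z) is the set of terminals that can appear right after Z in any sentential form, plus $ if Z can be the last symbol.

We compute FOLLOW(Z) using the standard algorithm.
FOLLOW(S) starts with {$}.
FIRST(S) = {*, a}
FIRST(W) = {*, a}
FIRST(X) = {*, a}
FIRST(Z) = {}
FOLLOW(S) = {$, +}
FOLLOW(W) = {+}
FOLLOW(X) = {$, +}
FOLLOW(Z) = {$, *, +}
Therefore, FOLLOW(Z) = {$, *, +}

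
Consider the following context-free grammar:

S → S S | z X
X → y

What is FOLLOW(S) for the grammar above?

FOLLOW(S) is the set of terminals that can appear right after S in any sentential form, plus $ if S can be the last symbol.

We compute FOLLOW(S) using the standard algorithm.
FOLLOW(S) starts with {$}.
FIRST(S) = {z}
FIRST(X) = {y}
FOLLOW(S) = {$, z}
FOLLOW(X) = {$, z}
Therefore, FOLLOW(S) = {$, z}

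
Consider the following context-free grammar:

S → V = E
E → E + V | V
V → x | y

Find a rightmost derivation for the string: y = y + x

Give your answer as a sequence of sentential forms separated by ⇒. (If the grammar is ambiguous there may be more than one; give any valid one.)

S ⇒ V = E ⇒ V = E + V ⇒ V = E + x ⇒ V = V + x ⇒ V = y + x ⇒ y = y + x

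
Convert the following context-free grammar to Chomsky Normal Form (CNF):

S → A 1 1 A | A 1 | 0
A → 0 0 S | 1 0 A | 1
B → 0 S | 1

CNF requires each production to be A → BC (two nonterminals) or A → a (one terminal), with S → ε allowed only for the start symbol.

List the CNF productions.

T1 → 1; S → 0; T0 → 0; A → 1; B → 1; S → A X0; X0 → T1 X1; X1 → T1 A; S → A T1; A → T0 X2; X2 → T0 S; A → T1 X3; X3 → T0 A; B → T0 S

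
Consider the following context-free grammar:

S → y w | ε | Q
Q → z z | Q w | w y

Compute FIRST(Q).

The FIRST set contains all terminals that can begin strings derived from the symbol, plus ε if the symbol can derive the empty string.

We compute FIRST(Q) using the standard algorithm.
FIRST(Q) = {w, z}
FIRST(S) = {w, y, z, ε}
Therefore, FIRST(Q) = {w, z}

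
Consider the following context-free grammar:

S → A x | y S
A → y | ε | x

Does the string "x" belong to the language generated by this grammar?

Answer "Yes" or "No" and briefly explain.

Yes - a valid derivation exists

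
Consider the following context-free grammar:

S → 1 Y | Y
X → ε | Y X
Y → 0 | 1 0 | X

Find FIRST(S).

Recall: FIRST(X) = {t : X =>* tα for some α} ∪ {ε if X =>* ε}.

We compute FIRST(S) using the standard algorithm.
FIRST(S) = {0, 1, ε}
FIRST(X) = {0, 1, ε}
FIRST(Y) = {0, 1, ε}
Therefore, FIRST(S) = {0, 1, ε}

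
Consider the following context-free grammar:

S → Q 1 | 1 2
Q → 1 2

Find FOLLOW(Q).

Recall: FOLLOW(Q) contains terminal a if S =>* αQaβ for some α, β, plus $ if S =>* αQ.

We compute FOLLOW(Q) using the standard algorithm.
FOLLOW(S) starts with {$}.
FIRST(Q) = {1}
FIRST(S) = {1}
FOLLOW(Q) = {1}
FOLLOW(S) = {$}
Therefore, FOLLOW(Q) = {1}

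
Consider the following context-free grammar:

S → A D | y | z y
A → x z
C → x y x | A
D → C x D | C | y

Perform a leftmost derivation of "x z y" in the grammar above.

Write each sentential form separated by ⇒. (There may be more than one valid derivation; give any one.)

S ⇒ A D ⇒ x z D ⇒ x z y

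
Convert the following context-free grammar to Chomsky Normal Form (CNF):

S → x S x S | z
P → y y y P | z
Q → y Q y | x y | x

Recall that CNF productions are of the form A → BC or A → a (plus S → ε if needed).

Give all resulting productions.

TX → x; S → z; TY → y; P → z; Q → x; S → TX X0; X0 → S X1; X1 → TX S; P → TY X2; X2 → TY X3; X3 → TY P; Q → TY X4; X4 → Q TY; Q → TX TY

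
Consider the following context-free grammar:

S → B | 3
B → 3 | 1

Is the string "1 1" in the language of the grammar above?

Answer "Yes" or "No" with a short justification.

No - no valid derivation exists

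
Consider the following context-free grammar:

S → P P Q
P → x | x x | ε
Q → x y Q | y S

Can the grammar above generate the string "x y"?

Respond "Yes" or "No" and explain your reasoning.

No - no valid derivation exists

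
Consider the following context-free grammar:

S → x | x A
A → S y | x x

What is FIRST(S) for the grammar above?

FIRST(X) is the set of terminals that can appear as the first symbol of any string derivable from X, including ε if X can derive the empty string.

We compute FIRST(S) using the standard algorithm.
FIRST(A) = {x}
FIRST(S) = {x}
Therefore, FIRST(S) = {x}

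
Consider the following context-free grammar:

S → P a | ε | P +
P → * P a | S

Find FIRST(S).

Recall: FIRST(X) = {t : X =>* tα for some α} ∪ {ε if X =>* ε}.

We compute FIRST(S) using the standard algorithm.
FIRST(P) = {*, +, a, ε}
FIRST(S) = {*, +, a, ε}
Therefore, FIRST(S) = {*, +, a, ε}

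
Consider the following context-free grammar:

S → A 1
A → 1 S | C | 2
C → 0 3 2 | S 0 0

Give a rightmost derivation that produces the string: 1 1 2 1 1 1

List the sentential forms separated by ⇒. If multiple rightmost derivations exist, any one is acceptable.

S ⇒ A 1 ⇒ 1 S 1 ⇒ 1 A 1 1 ⇒ 1 1 S 1 1 ⇒ 1 1 A 1 1 1 ⇒ 1 1 2 1 1 1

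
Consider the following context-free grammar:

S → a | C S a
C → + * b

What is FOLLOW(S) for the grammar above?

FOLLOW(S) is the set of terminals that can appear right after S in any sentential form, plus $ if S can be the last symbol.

We compute FOLLOW(S) using the standard algorithm.
FOLLOW(S) starts with {$}.
FIRST(C) = {+}
FIRST(S) = {+, a}
FOLLOW(C) = {+, a}
FOLLOW(S) = {$, a}
Therefore, FOLLOW(S) = {$, a}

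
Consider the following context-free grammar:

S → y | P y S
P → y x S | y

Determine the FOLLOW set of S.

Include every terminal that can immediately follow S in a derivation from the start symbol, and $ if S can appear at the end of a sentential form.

We compute FOLLOW(S) using the standard algorithm.
FOLLOW(S) starts with {$}.
FIRST(P) = {y}
FIRST(S) = {y}
FOLLOW(P) = {y}
FOLLOW(S) = {$, y}
Therefore, FOLLOW(S) = {$, y}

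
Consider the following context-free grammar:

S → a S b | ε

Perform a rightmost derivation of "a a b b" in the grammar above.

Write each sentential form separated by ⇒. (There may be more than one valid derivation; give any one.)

S ⇒ a S b ⇒ a a S b b ⇒ a a b b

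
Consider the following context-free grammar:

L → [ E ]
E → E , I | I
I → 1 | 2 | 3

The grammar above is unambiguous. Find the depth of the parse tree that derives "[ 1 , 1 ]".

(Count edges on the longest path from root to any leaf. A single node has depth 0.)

4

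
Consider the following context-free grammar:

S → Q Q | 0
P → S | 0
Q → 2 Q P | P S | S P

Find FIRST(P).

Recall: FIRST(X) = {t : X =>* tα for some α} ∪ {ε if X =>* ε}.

We compute FIRST(P) using the standard algorithm.
FIRST(P) = {0, 2}
FIRST(Q) = {0, 2}
FIRST(S) = {0, 2}
Therefore, FIRST(P) = {0, 2}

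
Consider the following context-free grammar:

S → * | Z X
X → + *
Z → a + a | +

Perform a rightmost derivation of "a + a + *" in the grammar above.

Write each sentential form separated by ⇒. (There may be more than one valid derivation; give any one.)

S ⇒ Z X ⇒ Z + * ⇒ a + a + *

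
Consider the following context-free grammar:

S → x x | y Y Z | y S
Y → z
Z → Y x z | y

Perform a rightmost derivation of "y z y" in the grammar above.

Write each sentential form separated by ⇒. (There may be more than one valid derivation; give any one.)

S ⇒ y Y Z ⇒ y Y y ⇒ y z y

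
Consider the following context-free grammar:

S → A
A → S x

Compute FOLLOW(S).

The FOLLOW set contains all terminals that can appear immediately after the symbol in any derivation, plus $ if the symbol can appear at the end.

We compute FOLLOW(S) using the standard algorithm.
FOLLOW(S) starts with {$}.
FIRST(A) = {}
FIRST(S) = {}
FOLLOW(A) = {$, x}
FOLLOW(S) = {$, x}
Therefore, FOLLOW(S) = {$, x}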